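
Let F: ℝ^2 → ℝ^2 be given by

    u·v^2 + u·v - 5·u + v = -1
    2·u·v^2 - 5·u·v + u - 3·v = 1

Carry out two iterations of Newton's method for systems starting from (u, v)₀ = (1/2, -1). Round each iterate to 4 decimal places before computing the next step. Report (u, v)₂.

At (1/2, -1): F = (-2.5000, 6.0000).
Jacobian J = [[v^2 + v - 5, 2·u·v + u + 1], [2·v^2 - 5·v + 1, 4·u·v - 5·u - 3]].
At the point, J = [[-5.0000, 0.5000], [8.0000, -7.5000]] (det J = 33.5000).
Solving J·Δ = −F gives Δ = (-0.4701, 0.2985).
Then the next iterate is (u, v)₁ = (0.0299, -0.7015).
Round to (0.0299, -0.7015) and repeat: F = (0.142739, 1.268702), J = [[-5.209398, 0.987950], [5.491704, -3.233399]].
Δ = (0.1502, 0.6475), so (u, v)₂ = (0.1801, -0.0540).

(0.1801, -0.0540)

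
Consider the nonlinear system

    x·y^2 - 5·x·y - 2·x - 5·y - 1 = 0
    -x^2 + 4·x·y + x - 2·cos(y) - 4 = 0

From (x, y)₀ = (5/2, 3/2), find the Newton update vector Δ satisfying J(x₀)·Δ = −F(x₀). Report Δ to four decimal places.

At (5/2, 3/2): F = (-26.6250, 7.108526).
Jacobian J = [[y^2 - 5·y - 2, 2·x·y - 5·x - 5], [-2·x + 4·y + 1, 4·x + 2·sin(y)]].
At the point, J = [[-7.2500, -10.0000], [2.0000, 11.994990]] (det J = -66.963677).
Solving J·Δ = −F gives Δ = (-3.7077, 0.0256).

(-3.7077, 0.0256)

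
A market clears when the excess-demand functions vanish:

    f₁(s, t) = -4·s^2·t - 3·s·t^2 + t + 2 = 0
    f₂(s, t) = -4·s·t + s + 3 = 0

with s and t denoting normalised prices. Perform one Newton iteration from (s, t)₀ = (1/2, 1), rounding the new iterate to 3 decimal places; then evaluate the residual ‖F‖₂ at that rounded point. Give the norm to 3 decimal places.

At (1/2, 1): F = (0.500, 1.500).
Jacobian J = [[-8·s·t - 3·t^2, -4·s^2 - 6·s·t + 1], [-4·t + 1, -4·s]].
At the point, J = [[-7.000, -3.000], [-3.000, -2.000]] (det J = 5.000).
Solving J·Δ = −F gives Δ = (-0.700, 1.800).
Then the next iterate is (s, t)₁ = (-0.200, 2.800).
Re-evaluating at (-0.200, 2.800): F = (9.056, 5.040), so ‖F‖₂ = 10.364.

10.364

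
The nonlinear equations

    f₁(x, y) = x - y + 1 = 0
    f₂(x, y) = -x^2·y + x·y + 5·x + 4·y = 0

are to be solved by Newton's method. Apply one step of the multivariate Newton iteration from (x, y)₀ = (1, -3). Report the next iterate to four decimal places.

(-0.0833, 0.9167)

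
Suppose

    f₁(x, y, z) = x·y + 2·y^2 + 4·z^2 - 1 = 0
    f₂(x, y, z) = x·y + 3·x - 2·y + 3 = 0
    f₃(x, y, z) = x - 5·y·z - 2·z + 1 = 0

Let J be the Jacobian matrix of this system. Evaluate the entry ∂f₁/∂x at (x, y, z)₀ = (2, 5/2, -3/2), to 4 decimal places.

2.5000

∂f₁/∂x = y.
At (2, 5/2, -3/2) this is 2.5000.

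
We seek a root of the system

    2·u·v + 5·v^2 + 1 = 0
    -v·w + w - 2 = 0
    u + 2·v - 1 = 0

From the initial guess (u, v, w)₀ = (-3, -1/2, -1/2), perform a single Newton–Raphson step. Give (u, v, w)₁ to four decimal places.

(1.9444, -0.4722, 1.3241)

At (-3, -1/2, -1/2): F = (5.2500, -2.7500, -5.0000).
Jacobian J = [[2·v, 2·u + 10·v, 0], [0, -w, -v + 1], [1, 2, 0]].
At the point, J = [[-1.0000, -11.0000, 0.0000], [0.0000, 0.5000, 1.5000], [1.0000, 2.0000, 0.0000]] (det J = -13.5000).
Solving J·Δ = −F gives Δ = (4.9444, 0.0278, 1.8241).
Then the next iterate is (u, v, w)₁ = (1.9444, -0.4722, 1.3241).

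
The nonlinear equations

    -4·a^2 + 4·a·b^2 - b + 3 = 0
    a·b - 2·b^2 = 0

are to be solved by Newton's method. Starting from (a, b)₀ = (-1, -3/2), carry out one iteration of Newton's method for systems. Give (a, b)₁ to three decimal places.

At (-1, -3/2): F = (-8.500, -3.000).
Jacobian J = [[-8·a + 4·b^2, 8·a·b - 1], [b, a - 4·b]].
At the point, J = [[17.000, 11.000], [-1.500, 5.000]] (det J = 101.500).
Solving J·Δ = −F gives Δ = (0.094, 0.628).
Then the next iterate is (a, b)₁ = (-0.906, -0.872).

(-0.906, -0.872)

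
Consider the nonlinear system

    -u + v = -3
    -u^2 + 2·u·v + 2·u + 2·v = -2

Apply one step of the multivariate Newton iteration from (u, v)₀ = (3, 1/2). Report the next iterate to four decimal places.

(3.2000, 0.2000)

At (3, 1/2): F = (0.5000, 3.0000).
Jacobian J = [[-1, 1], [-2·u + 2·v + 2, 2·u + 2]].
At the point, J = [[-1.0000, 1.0000], [-3.0000, 8.0000]] (det J = -5.0000).
Solving J·Δ = −F gives Δ = (0.2000, -0.3000).
Then the next iterate is (u, v)₁ = (3.2000, 0.2000).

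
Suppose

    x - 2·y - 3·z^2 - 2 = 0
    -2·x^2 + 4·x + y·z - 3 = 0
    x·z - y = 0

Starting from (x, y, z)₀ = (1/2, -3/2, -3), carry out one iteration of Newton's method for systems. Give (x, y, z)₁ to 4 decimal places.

(0.6226, -1.1430, -1.5505)

At (1/2, -3/2, -3): F = (-25.5000, 3.0000, 0.0000).
Jacobian J = [[1, -2, -6·z], [-4·x + 4, z, y], [z, -1, x]].
At the point, J = [[1.0000, -2.0000, 18.0000], [2.0000, -3.0000, -1.5000], [-3.0000, -1.0000, 0.5000]] (det J = -208.0000).
Solving J·Δ = −F gives Δ = (0.1226, 0.3570, 1.4495).
Then the next iterate is (x, y, z)₁ = (0.6226, -1.1430, -1.5505).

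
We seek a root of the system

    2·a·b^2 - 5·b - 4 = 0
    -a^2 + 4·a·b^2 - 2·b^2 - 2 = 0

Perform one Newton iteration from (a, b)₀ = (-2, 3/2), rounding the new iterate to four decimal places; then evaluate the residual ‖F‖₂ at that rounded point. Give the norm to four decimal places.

14.9832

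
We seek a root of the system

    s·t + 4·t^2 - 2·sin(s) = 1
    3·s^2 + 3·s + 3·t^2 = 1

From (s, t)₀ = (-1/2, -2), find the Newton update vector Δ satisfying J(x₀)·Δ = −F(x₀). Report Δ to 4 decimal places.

(0.7630, 0.8542)

At (-1/2, -2): F = (16.958851, 10.2500).
Jacobian J = [[t - 2·cos(s), s + 8·t], [6·s + 3, 6·t]].
At the point, J = [[-3.755165, -16.5000], [0.0000, -12.0000]] (det J = 45.061981).
Solving J·Δ = −F gives Δ = (0.7630, 0.8542).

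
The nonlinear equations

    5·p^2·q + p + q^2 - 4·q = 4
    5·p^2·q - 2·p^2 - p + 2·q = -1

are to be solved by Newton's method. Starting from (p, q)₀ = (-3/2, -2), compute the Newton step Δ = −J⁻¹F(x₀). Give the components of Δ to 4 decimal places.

At (-3/2, -2): F = (-16.0000, -28.5000).
Jacobian J = [[10·p·q + 1, 5·p^2 + 2·q - 4], [10·p·q - 4·p - 1, 5·p^2 + 2]].
At the point, J = [[31.0000, 3.2500], [35.0000, 13.2500]] (det J = 297.0000).
Solving J·Δ = −F gives Δ = (0.4019, 1.0892).

(0.4019, 1.0892)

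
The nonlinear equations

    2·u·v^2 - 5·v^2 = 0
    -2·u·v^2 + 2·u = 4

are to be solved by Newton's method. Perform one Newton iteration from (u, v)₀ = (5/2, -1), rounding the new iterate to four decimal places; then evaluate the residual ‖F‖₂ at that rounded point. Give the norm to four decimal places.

0.8000

At (5/2, -1): F = (0.0000, -4.0000).
Jacobian J = [[2·v^2, 4·u·v - 10·v], [-2·v^2 + 2, -4·u·v]].
At the point, J = [[2.0000, 0.0000], [0.0000, 10.0000]] (det J = 20.0000).
Solving J·Δ = −F gives Δ = (0.0000, 0.4000).
Then the next iterate is (u, v)₁ = (2.5000, -0.6000).
Re-evaluating at (2.5000, -0.6000): F = (0.0000, -0.8000), so ‖F‖₂ = 0.8000.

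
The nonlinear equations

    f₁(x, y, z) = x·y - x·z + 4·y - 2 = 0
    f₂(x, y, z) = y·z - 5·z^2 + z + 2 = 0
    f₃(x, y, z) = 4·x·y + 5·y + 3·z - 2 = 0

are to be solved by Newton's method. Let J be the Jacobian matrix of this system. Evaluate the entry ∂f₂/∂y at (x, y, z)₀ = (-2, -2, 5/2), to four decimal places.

2.5000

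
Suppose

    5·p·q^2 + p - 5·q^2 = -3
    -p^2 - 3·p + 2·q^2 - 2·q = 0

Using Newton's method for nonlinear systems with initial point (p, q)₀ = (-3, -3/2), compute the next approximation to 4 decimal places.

At (-3, -3/2): F = (-45.0000, 7.5000).
Jacobian J = [[5·q^2 + 1, 10·p·q - 10·q], [-2·p - 3, 4·q - 2]].
At the point, J = [[12.2500, 60.0000], [3.0000, -8.0000]] (det J = -278.0000).
Solving J·Δ = −F gives Δ = (-0.3237, 0.8161).
Then the next iterate is (p, q)₁ = (-3.3237, -0.6839).

(-3.3237, -0.6839)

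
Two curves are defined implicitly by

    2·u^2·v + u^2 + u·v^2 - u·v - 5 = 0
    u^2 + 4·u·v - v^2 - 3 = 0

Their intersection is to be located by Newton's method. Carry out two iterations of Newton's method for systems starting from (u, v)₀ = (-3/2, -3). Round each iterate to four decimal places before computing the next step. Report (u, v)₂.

(-0.8603, 0.0841)

At (-3/2, -3): F = (-34.2500, 8.2500).
Jacobian J = [[4·u·v + 2·u + v^2 - v, 2·u^2 + 2·u·v - u], [2·u + 4·v, 4·u - 2·v]].
At the point, J = [[27.0000, 15.0000], [-15.0000, 0.0000]] (det J = 225.0000).
Solving J·Δ = −F gives Δ = (0.5500, 1.2933).
Then the next iterate is (u, v)₁ = (-0.9500, -1.7067).
Round to (-0.9500, -1.7067) and repeat: F = (-11.566642, 1.475135), J = [[9.204985, 5.997730], [-8.7268, -0.3866]].
Δ = (0.0897, 1.7908), so (u, v)₂ = (-0.8603, 0.0841).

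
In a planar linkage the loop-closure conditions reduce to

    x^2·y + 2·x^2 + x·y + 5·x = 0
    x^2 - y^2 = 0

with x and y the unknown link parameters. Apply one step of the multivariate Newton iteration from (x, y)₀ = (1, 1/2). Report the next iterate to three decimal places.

(0.345, -0.060)

At (1, 1/2): F = (8.000, 0.750).
Jacobian J = [[2·x·y + 4·x + y + 5, x^2 + x], [2·x, -2·y]].
At the point, J = [[10.500, 2.000], [2.000, -1.000]] (det J = -14.500).
Solving J·Δ = −F gives Δ = (-0.655, -0.560).
Then the next iterate is (x, y)₁ = (0.345, -0.060).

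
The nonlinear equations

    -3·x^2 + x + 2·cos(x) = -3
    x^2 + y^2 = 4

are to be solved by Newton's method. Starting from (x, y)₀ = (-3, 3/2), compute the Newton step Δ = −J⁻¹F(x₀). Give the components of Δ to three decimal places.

(1.503, 0.589)

At (-3, 3/2): F = (-28.97998, 7.250).
Jacobian J = [[-6·x - 2·sin(x) + 1, 0], [2·x, 2·y]].
At the point, J = [[19.28224, 0.000], [-6.000, 3.000]] (det J = 57.84672).
Solving J·Δ = −F gives Δ = (1.503, 0.589).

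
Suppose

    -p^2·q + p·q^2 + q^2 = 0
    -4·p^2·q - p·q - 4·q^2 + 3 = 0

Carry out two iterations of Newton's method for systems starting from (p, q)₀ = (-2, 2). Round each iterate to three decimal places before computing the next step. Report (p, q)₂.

(-0.843, 0.947)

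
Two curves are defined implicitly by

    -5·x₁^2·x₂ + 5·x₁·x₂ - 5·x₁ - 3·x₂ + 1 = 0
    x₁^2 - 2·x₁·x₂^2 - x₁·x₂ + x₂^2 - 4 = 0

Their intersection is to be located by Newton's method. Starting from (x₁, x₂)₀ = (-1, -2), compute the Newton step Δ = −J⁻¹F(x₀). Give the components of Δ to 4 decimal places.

(0.9288, -0.0391)

At (-1, -2): F = (32.0000, 7.0000).
Jacobian J = [[-10·x₁·x₂ + 5·x₂ - 5, -5·x₁^2 + 5·x₁ - 3], [2·x₁ - 2·x₂^2 - x₂, -4·x₁·x₂ - x₁ + 2·x₂]].
At the point, J = [[-35.0000, -13.0000], [-8.0000, -11.0000]] (det J = 281.0000).
Solving J·Δ = −F gives Δ = (0.9288, -0.0391).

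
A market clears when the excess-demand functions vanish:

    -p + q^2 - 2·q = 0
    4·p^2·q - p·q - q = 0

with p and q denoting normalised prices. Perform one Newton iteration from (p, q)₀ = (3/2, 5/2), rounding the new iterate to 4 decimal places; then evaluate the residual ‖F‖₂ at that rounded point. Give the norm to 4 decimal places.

3.7248

At (3/2, 5/2): F = (-0.2500, 16.2500).
Jacobian J = [[-1, 2·q - 2], [8·p·q - q, 4·p^2 - p - 1]].
At the point, J = [[-1.0000, 3.0000], [27.5000, 6.5000]] (det J = -89.0000).
Solving J·Δ = −F gives Δ = (-0.5660, -0.1053).
Then the next iterate is (p, q)₁ = (0.9340, 2.3947).
Re-evaluating at (0.9340, 2.3947): F = (0.011188, 3.724774), so ‖F‖₂ = 3.7248.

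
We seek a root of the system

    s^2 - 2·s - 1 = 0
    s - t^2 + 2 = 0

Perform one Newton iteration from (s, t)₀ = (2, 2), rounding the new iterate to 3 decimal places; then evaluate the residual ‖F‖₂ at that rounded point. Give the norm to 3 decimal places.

At (2, 2): F = (-1.000, 0.000).
Jacobian J = [[2·s - 2, 0], [1, -2·t]].
At the point, J = [[2.000, 0.000], [1.000, -4.000]] (det J = -8.000).
Solving J·Δ = −F gives Δ = (0.500, 0.125).
Then the next iterate is (s, t)₁ = (2.500, 2.125).
Re-evaluating at (2.500, 2.125): F = (0.250, -0.01562), so ‖F‖₂ = 0.250.

0.250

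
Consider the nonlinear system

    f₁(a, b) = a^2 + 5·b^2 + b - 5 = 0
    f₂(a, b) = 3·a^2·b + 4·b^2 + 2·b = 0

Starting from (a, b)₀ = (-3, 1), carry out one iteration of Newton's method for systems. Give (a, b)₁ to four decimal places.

At (-3, 1): F = (10.0000, 33.0000).
Jacobian J = [[2·a, 10·b + 1], [6·a·b, 3·a^2 + 8·b + 2]].
At the point, J = [[-6.0000, 11.0000], [-18.0000, 37.0000]] (det J = -24.0000).
Solving J·Δ = −F gives Δ = (0.2917, -0.7500).
Then the next iterate is (a, b)₁ = (-2.7083, 0.2500).

(-2.7083, 0.2500)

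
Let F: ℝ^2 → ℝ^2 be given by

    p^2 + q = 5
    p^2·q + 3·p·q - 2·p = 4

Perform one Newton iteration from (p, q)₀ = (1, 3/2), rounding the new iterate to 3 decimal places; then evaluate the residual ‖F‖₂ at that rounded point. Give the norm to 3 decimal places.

At (1, 3/2): F = (-2.500, 0.000).
Jacobian J = [[2·p, 1], [2·p·q + 3·q - 2, p^2 + 3·p]].
At the point, J = [[2.000, 1.000], [5.500, 4.000]] (det J = 2.500).
Solving J·Δ = −F gives Δ = (4.000, -5.500).
Then the next iterate is (p, q)₁ = (5.000, -4.000).
Re-evaluating at (5.000, -4.000): F = (16.000, -174.000), so ‖F‖₂ = 174.734.

174.734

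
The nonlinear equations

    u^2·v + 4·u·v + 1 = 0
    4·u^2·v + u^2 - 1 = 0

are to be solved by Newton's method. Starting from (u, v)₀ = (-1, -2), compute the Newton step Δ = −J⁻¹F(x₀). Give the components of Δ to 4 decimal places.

(-0.1538, 2.5385)

At (-1, -2): F = (7.0000, -8.0000).
Jacobian J = [[2·u·v + 4·v, u^2 + 4·u], [8·u·v + 2·u, 4·u^2]].
At the point, J = [[-4.0000, -3.0000], [14.0000, 4.0000]] (det J = 26.0000).
Solving J·Δ = −F gives Δ = (-0.1538, 2.5385).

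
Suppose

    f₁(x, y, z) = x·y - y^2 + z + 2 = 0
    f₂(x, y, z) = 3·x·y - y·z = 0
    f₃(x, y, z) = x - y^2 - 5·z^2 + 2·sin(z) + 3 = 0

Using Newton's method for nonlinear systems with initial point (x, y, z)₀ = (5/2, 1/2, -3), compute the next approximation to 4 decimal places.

At (5/2, 1/2, -3): F = (0.0000, 5.2500, -40.032240).
Jacobian J = [[y, x - 2·y, 1], [3·y, 3·x - z, -y], [1, -2·y, -10·z + 2·cos(z)]].
At the point, J = [[0.5000, 1.5000, 1.0000], [1.5000, 10.5000, -0.5000], [1.0000, -1.0000, 28.020015]] (det J = 71.060045).
Solving J·Δ = −F gives Δ = (-3.1587, 0.0247, 1.5423).
Then the next iterate is (x, y, z)₁ = (-0.6587, 0.5247, -1.4577).

(-0.6587, 0.5247, -1.4577)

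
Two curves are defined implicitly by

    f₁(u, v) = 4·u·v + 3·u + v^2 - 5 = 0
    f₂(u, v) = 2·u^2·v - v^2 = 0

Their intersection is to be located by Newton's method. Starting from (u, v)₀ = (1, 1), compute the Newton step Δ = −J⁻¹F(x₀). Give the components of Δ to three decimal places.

(-0.250, -0.208)

At (1, 1): F = (3.000, 1.000).
Jacobian J = [[4·v + 3, 4·u + 2·v], [4·u·v, 2·u^2 - 2·v]].
At the point, J = [[7.000, 6.000], [4.000, 0.000]] (det J = -24.000).
Solving J·Δ = −F gives Δ = (-0.250, -0.208).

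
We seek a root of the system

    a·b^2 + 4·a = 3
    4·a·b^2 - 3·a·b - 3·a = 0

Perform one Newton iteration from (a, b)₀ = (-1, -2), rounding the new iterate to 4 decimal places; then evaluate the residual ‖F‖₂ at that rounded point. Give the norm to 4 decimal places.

At (-1, -2): F = (-11.0000, -19.0000).
Jacobian J = [[b^2 + 4, 2·a·b], [4·b^2 - 3·b - 3, 8·a·b - 3·a]].
At the point, J = [[8.0000, 4.0000], [19.0000, 19.0000]] (det J = 76.0000).
Solving J·Δ = −F gives Δ = (1.7500, -0.7500).
Then the next iterate is (a, b)₁ = (0.7500, -2.7500).
Re-evaluating at (0.7500, -2.7500): F = (5.671875, 26.6250), so ‖F‖₂ = 27.2224.

27.2224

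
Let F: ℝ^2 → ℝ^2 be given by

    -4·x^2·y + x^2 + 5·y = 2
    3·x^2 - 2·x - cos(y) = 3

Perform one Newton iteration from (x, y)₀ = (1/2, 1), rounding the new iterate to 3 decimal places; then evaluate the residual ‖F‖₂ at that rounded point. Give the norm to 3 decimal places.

At (1/2, 1): F = (2.250, -3.79030).
Jacobian J = [[-8·x·y + 2·x, -4·x^2 + 5], [6·x - 2, sin(y)]].
At the point, J = [[-3.000, 4.000], [1.000, 0.84147]] (det J = -6.52441).
Solving J·Δ = −F gives Δ = (2.614, 1.398).
Then the next iterate is (x, y)₁ = (3.114, 2.398).
Re-evaluating at (3.114, 2.398): F = (-73.32659, 20.59903), so ‖F‖₂ = 76.165.

76.165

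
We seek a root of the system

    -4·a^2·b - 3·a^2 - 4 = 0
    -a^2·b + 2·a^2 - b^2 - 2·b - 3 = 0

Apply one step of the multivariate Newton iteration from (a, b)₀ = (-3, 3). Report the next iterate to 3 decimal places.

(-1.941, 1.785)

At (-3, 3): F = (-139.000, -27.000).
Jacobian J = [[-8·a·b - 6·a, -4·a^2], [-2·a·b + 4·a, -a^2 - 2·b - 2]].
At the point, J = [[90.000, -36.000], [6.000, -17.000]] (det J = -1314.000).
Solving J·Δ = −F gives Δ = (1.059, -1.215).
Then the next iterate is (a, b)₁ = (-1.941, 1.785).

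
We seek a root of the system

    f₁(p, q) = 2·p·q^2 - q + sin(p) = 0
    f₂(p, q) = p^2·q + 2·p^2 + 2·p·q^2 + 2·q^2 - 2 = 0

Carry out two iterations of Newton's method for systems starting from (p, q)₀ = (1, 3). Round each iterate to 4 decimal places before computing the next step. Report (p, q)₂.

At (1, 3): F = (15.841471, 39.0000).
Jacobian J = [[2·q^2 + cos(p), 4·p·q - 1], [2·p·q + 4·p + 2·q^2, p^2 + 4·p·q + 4·q]].
At the point, J = [[18.540302, 11.0000], [28.0000, 25.0000]] (det J = 155.507558).
Solving J·Δ = −F gives Δ = (0.2120, -1.7974).
Then the next iterate is (p, q)₁ = (1.2120, 1.2026).
Round to (1.2120, 1.2026) and repeat: F = (3.239422, 9.102636), J = [[3.243641, 4.830205], [10.655596, 12.109549]].
Δ = (-0.3888, -0.4096), so (p, q)₂ = (0.8232, 0.7930).

(0.8232, 0.7930)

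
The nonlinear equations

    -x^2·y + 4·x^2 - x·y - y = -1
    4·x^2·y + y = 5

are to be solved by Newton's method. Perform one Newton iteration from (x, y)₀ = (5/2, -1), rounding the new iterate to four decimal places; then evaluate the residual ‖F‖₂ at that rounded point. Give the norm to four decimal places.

14.2308

At (5/2, -1): F = (35.7500, -31.0000).
Jacobian J = [[-2·x·y + 8·x - y, -x^2 - x - 1], [8·x·y, 4·x^2 + 1]].
At the point, J = [[26.0000, -9.7500], [-20.0000, 26.0000]] (det J = 481.0000).
Solving J·Δ = −F gives Δ = (-1.3041, 0.1892).
Then the next iterate is (x, y)₁ = (1.1959, -0.8108).
Re-evaluating at (1.1959, -0.8108): F = (9.660730, -10.449149), so ‖F‖₂ = 14.2308.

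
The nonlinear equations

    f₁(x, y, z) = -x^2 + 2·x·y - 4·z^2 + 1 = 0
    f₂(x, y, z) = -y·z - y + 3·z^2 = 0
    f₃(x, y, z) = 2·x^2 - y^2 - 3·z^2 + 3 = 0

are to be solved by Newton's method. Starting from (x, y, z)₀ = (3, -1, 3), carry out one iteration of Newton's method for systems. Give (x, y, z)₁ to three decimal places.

(3.607, 15.571, 4.857)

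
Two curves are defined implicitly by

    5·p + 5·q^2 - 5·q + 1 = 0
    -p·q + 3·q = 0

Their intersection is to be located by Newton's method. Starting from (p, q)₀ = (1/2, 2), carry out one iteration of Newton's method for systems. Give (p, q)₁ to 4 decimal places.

At (1/2, 2): F = (13.5000, 5.0000).
Jacobian J = [[5, 10·q - 5], [-q, -p + 3]].
At the point, J = [[5.0000, 15.0000], [-2.0000, 2.5000]] (det J = 42.5000).
Solving J·Δ = −F gives Δ = (0.9706, -1.2235).
Then the next iterate is (p, q)₁ = (1.4706, 0.7765).

(1.4706, 0.7765)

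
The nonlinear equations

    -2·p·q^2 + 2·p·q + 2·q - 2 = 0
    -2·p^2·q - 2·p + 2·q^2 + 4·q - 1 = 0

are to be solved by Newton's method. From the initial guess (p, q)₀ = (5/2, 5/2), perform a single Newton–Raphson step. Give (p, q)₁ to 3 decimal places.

At (5/2, 5/2): F = (-15.750, -14.750).
Jacobian J = [[-2·q^2 + 2·q, -4·p·q + 2·p + 2], [-4·p·q - 2, -2·p^2 + 4·q + 4]].
At the point, J = [[-7.500, -18.000], [-27.000, 1.500]] (det J = -497.250).
Solving J·Δ = −F gives Δ = (-0.581, -0.633).
Then the next iterate is (p, q)₁ = (1.919, 1.867).

(1.919, 1.867)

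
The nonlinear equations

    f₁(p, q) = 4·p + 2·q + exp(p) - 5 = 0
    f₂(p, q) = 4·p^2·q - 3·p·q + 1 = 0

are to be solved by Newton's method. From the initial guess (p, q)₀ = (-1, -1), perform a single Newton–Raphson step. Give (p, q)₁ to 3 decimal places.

(6.280, -11.582)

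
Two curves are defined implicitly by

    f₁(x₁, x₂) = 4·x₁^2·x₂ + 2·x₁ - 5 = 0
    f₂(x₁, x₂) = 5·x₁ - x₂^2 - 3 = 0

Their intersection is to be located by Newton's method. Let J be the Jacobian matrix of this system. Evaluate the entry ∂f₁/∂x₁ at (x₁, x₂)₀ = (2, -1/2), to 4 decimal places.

-6.0000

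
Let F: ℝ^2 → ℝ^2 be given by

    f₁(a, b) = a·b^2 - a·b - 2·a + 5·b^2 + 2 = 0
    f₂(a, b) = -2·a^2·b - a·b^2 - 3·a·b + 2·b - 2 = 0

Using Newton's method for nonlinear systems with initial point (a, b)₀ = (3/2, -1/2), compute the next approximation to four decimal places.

(1.4648, -0.3226)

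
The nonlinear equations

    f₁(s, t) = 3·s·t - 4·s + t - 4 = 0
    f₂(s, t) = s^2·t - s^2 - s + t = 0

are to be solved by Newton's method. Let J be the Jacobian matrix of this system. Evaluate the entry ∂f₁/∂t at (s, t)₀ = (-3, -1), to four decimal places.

-8.0000

∂f₁/∂t = 3·s + 1.
At (-3, -1) this is -8.0000.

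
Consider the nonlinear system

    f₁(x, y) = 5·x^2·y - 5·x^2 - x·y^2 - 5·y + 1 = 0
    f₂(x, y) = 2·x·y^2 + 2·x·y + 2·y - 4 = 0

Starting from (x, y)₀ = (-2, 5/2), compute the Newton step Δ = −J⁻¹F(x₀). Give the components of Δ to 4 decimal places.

(-0.4667, -1.9167)

At (-2, 5/2): F = (31.0000, -34.0000).
Jacobian J = [[10·x·y - 10·x - y^2, 5·x^2 - 2·x·y - 5], [2·y^2 + 2·y, 4·x·y + 2·x + 2]].
At the point, J = [[-36.2500, 25.0000], [17.5000, -22.0000]] (det J = 360.0000).
Solving J·Δ = −F gives Δ = (-0.4667, -1.9167).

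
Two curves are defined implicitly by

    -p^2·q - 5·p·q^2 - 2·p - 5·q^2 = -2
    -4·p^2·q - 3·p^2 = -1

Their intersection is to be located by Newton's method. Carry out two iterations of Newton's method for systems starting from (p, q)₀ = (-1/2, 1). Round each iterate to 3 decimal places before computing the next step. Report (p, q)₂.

At (-1/2, 1): F = (0.250, -0.750).
Jacobian J = [[-2·p·q - 5·q^2 - 2, -p^2 - 10·p·q - 10·q], [-8·p·q - 6·p, -4·p^2]].
At the point, J = [[-6.000, -5.250], [7.000, -1.000]] (det J = 42.750).
Solving J·Δ = −F gives Δ = (0.098, -0.064).
Then the next iterate is (p, q)₁ = (-0.402, 0.936).
Round to (-0.402, 0.936) and repeat: F = (0.03321, -0.08986), J = [[-5.62794, -5.75888], [5.42218, -0.64642]].
Δ = (0.015, -0.009), so (p, q)₂ = (-0.387, 0.927).

(-0.387, 0.927)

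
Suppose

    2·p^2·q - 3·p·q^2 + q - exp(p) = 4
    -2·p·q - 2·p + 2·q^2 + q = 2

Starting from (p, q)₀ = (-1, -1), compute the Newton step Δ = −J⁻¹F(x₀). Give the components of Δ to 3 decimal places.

At (-1, -1): F = (-4.36788, -1.000).
Jacobian J = [[4·p·q - 3·q^2 - exp(p), 2·p^2 - 6·p·q + 1], [-2·q - 2, -2·p + 4·q + 1]].
At the point, J = [[0.63212, -3.000], [0.000, -1.000]] (det J = -0.63212).
Solving J·Δ = −F gives Δ = (2.164, -1.000).

(2.164, -1.000)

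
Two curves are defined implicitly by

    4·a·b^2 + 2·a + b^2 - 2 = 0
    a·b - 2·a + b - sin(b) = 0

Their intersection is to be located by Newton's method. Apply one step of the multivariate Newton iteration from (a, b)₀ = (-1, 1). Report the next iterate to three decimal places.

At (-1, 1): F = (-7.000, 1.15853).
Jacobian J = [[4·b^2 + 2, 8·a·b + 2·b], [b - 2, a - cos(b) + 1]].
At the point, J = [[6.000, -6.000], [-1.000, -0.54030]] (det J = -9.24181).
Solving J·Δ = −F gives Δ = (1.161, -0.005).
Then the next iterate is (a, b)₁ = (0.161, 0.995).

(0.161, 0.995)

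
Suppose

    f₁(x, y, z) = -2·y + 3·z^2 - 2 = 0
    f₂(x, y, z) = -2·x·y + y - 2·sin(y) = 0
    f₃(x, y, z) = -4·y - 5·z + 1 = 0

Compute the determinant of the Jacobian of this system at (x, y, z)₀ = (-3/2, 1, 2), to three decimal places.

116.000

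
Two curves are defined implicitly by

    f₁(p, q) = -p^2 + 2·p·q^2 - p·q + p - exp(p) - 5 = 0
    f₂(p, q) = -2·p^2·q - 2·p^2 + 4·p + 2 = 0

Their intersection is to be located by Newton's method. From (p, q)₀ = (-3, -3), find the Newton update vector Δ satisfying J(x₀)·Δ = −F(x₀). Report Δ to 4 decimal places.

At (-3, -3): F = (-80.049787, 26.0000).
Jacobian J = [[-2·p + 2·q^2 - q - exp(p) + 1, 4·p·q - p], [-4·p·q - 4·p + 4, -2·p^2]].
At the point, J = [[27.950213, 39.0000], [-20.0000, -18.0000]] (det J = 276.896167).
Solving J·Δ = −F gives Δ = (-1.5417, 3.1575).

(-1.5417, 3.1575)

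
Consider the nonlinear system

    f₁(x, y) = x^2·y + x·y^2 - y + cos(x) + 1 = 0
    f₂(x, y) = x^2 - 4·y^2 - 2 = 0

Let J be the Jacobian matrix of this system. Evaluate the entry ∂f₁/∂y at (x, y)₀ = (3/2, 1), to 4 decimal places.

∂f₁/∂y = x^2 + 2·x·y - 1.
At (3/2, 1) this is 4.2500.

4.2500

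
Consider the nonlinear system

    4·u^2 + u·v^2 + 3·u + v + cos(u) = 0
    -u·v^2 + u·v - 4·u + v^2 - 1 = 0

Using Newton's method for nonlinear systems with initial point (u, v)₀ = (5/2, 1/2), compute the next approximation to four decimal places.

At (5/2, 1/2): F = (32.823856, -10.1250).
Jacobian J = [[8·u + v^2 - sin(u) + 3, 2·u·v + 1], [-v^2 + v - 4, -2·u·v + u + 2·v]].
At the point, J = [[22.651528, 3.5000], [-3.7500, 1.0000]] (det J = 35.776528).
Solving J·Δ = −F gives Δ = (-1.9080, 2.9700).
Then the next iterate is (u, v)₁ = (0.5920, 3.4700).

(0.5920, 3.4700)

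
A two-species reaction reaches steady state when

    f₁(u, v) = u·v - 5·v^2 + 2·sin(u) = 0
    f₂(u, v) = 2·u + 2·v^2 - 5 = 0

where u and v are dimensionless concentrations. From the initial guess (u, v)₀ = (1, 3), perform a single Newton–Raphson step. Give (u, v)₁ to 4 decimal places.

(1.4563, 1.6740)

At (1, 3): F = (-40.317058, 15.0000).
Jacobian J = [[v + 2·cos(u), u - 10·v], [2, 4·v]].
At the point, J = [[4.080605, -29.0000], [2.0000, 12.0000]] (det J = 106.967255).
Solving J·Δ = −F gives Δ = (0.4563, -1.3260).
Then the next iterate is (u, v)₁ = (1.4563, 1.6740).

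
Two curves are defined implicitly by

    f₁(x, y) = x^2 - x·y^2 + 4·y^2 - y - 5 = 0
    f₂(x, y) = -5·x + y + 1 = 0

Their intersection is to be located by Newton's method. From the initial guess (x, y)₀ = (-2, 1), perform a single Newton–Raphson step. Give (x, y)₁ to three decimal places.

(0.560, 1.800)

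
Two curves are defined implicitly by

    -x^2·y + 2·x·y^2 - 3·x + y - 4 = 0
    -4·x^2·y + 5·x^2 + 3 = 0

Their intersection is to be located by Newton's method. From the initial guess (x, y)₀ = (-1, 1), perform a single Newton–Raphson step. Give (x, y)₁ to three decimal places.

(1.333, 0.833)

At (-1, 1): F = (-3.000, 4.000).
Jacobian J = [[-2·x·y + 2·y^2 - 3, -x^2 + 4·x·y + 1], [-8·x·y + 10·x, -4·x^2]].
At the point, J = [[1.000, -4.000], [-2.000, -4.000]] (det J = -12.000).
Solving J·Δ = −F gives Δ = (2.333, -0.167).
Then the next iterate is (x, y)₁ = (1.333, 0.833).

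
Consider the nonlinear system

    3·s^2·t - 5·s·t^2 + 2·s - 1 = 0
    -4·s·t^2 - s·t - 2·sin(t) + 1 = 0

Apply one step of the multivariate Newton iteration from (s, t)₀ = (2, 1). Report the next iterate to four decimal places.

(1.1457, 0.6640)

At (2, 1): F = (5.0000, -10.682942).
Jacobian J = [[6·s·t - 5·t^2 + 2, 3·s^2 - 10·s·t], [-4·t^2 - t, -8·s·t - s - 2·cos(t)]].
At the point, J = [[9.0000, -8.0000], [-5.0000, -19.080605]] (det J = -211.725442).
Solving J·Δ = −F gives Δ = (-0.8543, -0.3360).
Then the next iterate is (s, t)₁ = (1.1457, 0.6640).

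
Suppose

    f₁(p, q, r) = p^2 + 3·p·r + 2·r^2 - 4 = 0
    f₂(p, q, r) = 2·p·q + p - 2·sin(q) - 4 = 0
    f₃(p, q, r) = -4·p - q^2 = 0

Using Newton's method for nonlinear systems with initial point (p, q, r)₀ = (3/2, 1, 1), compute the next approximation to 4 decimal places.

At (3/2, 1, 1): F = (4.7500, -1.182942, -7.0000).
Jacobian J = [[2·p + 3·r, 0, 3·p + 4·r], [2·q + 1, 2·p - 2·cos(q), 0], [-4, -2·q, 0]].
At the point, J = [[6.0000, 0.0000, 8.5000], [3.0000, 1.919395, 0.0000], [-4.0000, -2.0000, 0.0000]] (det J = 14.259443).
Solving J·Δ = −F gives Δ = (-9.4193, 15.3386, 6.0901).
Then the next iterate is (p, q, r)₁ = (-7.9193, 16.3386, 7.0901).

(-7.9193, 16.3386, 7.0901)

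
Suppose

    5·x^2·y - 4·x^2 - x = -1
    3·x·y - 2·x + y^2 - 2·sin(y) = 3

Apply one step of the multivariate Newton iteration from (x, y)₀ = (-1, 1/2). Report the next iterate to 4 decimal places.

At (-1, 1/2): F = (0.5000, -3.208851).
Jacobian J = [[10·x·y - 8·x - 1, 5·x^2], [3·y - 2, 3·x + 2·y - 2·cos(y)]].
At the point, J = [[2.0000, 5.0000], [-0.5000, -3.755165]] (det J = -5.010330).
Solving J·Δ = −F gives Δ = (2.8275, -1.2310).
Then the next iterate is (x, y)₁ = (1.8275, -0.7310).

(1.8275, -0.7310)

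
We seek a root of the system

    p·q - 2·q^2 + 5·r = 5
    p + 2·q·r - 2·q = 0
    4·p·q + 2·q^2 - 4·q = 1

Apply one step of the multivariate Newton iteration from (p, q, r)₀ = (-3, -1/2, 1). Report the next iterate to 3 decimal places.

At (-3, -1/2, 1): F = (1.000, -3.000, 7.500).
Jacobian J = [[q, p - 4·q, 5], [1, 2·r - 2, 2·q], [4·q, 4·p + 4·q - 4, 0]].
At the point, J = [[-0.500, -1.000, 5.000], [1.000, 0.000, -1.000], [-2.000, -18.000, 0.000]] (det J = -83.000).
Solving J·Δ = −F gives Δ = (3.127, 0.069, 0.127).
Then the next iterate is (p, q, r)₁ = (0.127, -0.431, 1.127).

(0.127, -0.431, 1.127)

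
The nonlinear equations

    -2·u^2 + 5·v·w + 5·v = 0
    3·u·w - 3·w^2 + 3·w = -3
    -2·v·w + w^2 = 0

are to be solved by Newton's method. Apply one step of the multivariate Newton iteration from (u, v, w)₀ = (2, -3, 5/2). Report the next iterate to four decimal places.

(0.1140, -1.4614, 1.2675)

At (2, -3, 5/2): F = (-60.5000, 6.7500, 21.2500).
Jacobian J = [[-4·u, 5·w + 5, 5·v], [3·w, 0, 3·u - 6·w + 3], [0, -2·w, -2·v + 2·w]].
At the point, J = [[-8.0000, 17.5000, -15.0000], [7.5000, 0.0000, -6.0000], [0.0000, -5.0000, 11.0000]] (det J = -641.2500).
Solving J·Δ = −F gives Δ = (-1.8860, 1.5386, -1.2325).
Then the next iterate is (u, v, w)₁ = (0.1140, -1.4614, 1.2675).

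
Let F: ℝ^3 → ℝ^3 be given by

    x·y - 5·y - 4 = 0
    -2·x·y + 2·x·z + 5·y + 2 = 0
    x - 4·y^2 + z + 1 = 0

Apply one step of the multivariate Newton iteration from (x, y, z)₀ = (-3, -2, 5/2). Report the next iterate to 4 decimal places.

At (-3, -2, 5/2): F = (12.0000, -35.0000, -15.5000).
Jacobian J = [[y, x - 5, 0], [-2·y + 2·z, -2·x + 5, 2·x], [1, -8·y, 1]].
At the point, J = [[-2.0000, -8.0000, 0.0000], [9.0000, 11.0000, -6.0000], [1.0000, 16.0000, 1.0000]] (det J = -94.0000).
Solving J·Δ = −F gives Δ = (2.7660, 0.8085, -0.2021).
Then the next iterate is (x, y, z)₁ = (-0.2340, -1.1915, 2.2979).

(-0.2340, -1.1915, 2.2979)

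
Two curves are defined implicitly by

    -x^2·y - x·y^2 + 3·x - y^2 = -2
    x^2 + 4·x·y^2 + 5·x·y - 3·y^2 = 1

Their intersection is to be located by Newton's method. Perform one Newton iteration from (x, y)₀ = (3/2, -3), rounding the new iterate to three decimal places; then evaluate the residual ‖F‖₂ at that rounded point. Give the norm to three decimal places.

At (3/2, -3): F = (-9.250, 5.750).
Jacobian J = [[-2·x·y - y^2 + 3, -x^2 - 2·x·y - 2·y], [2·x + 4·y^2 + 5·y, 8·x·y + 5·x - 6·y]].
At the point, J = [[3.000, 12.750], [24.000, -10.500]] (det J = -337.500).
Solving J·Δ = −F gives Δ = (0.071, 0.709).
Then the next iterate is (x, y)₁ = (1.571, -2.291).
Re-evaluating at (1.571, -2.291): F = (-1.12708, 0.70890), so ‖F‖₂ = 1.331.

1.331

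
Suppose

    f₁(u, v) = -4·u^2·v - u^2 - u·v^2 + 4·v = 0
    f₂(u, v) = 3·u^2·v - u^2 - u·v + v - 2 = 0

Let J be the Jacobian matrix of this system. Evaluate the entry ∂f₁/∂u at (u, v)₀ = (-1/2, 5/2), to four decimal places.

4.7500

∂f₁/∂u = -8·u·v - 2·u - v^2.
At (-1/2, 5/2) this is 4.7500.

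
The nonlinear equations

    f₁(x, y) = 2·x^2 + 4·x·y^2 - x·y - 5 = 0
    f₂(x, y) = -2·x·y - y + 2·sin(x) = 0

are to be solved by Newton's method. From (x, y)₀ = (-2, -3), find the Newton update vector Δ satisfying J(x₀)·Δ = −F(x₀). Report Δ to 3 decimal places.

(1.910, 0.316)

At (-2, -3): F = (-75.000, -10.81859).
Jacobian J = [[4·x + 4·y^2 - y, 8·x·y - x], [-2·y + 2·cos(x), -2·x - 1]].
At the point, J = [[31.000, 50.000], [5.16771, 3.000]] (det J = -165.38532).
Solving J·Δ = −F gives Δ = (1.910, 0.316).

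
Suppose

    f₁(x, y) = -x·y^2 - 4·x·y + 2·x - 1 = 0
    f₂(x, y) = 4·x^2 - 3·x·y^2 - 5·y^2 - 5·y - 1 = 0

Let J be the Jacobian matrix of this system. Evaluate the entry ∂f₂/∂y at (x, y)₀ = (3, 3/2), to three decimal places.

-47.000

∂f₂/∂y = -6·x·y - 10·y - 5.
At (3, 3/2) this is -47.000.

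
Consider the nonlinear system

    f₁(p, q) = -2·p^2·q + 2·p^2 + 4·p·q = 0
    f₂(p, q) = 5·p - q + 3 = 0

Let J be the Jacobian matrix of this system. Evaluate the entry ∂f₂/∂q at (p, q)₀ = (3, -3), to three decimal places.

-1.000

∂f₂/∂q = -1.
At (3, -3) this is -1.000.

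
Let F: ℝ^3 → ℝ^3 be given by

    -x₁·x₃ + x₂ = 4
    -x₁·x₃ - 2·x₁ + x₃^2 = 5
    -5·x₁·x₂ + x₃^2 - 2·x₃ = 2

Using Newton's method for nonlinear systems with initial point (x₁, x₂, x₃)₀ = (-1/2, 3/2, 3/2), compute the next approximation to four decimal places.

(0.8259, 4.4330, 3.1116)

At (-1/2, 3/2, 3/2): F = (-1.7500, -1.0000, 1.0000).
Jacobian J = [[-x₃, 1, -x₁], [-x₃ - 2, 0, -x₁ + 2·x₃], [-5·x₂, -5·x₁, 2·x₃ - 2]].
At the point, J = [[-1.5000, 1.0000, 0.5000], [-3.5000, 0.0000, 3.5000], [-7.5000, 2.5000, 1.0000]] (det J = -14.0000).
Solving J·Δ = −F gives Δ = (1.3259, 2.9330, 1.6116).
Then the next iterate is (x₁, x₂, x₃)₁ = (0.8259, 4.4330, 3.1116).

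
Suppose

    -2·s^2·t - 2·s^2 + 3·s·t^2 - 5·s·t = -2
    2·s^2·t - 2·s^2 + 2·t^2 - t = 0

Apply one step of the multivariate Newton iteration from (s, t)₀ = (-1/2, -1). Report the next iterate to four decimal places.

At (-1/2, -1): F = (-2.0000, 2.0000).
Jacobian J = [[-4·s·t - 4·s + 3·t^2 - 5·t, -2·s^2 + 6·s·t - 5·s], [4·s·t - 4·s, 2·s^2 + 4·t - 1]].
At the point, J = [[8.0000, 5.0000], [4.0000, -4.5000]] (det J = -56.0000).
Solving J·Δ = −F gives Δ = (-0.0179, 0.4286).
Then the next iterate is (s, t)₁ = (-0.5179, -0.5714).

(-0.5179, -0.5714)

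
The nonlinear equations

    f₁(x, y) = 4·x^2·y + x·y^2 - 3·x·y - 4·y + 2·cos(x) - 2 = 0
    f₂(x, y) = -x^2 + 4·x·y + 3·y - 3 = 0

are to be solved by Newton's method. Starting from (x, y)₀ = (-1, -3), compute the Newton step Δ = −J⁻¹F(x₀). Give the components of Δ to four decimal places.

At (-1, -3): F = (-18.919395, -1.0000).
Jacobian J = [[8·x·y + y^2 - 3·y - 2·sin(x), 4·x^2 + 2·x·y - 3·x - 4], [-2·x + 4·y, 4·x + 3]].
At the point, J = [[43.682942, 9.0000], [-10.0000, -1.0000]] (det J = 46.317058).
Solving J·Δ = −F gives Δ = (-0.6028, 5.0279).

(-0.6028, 5.0279)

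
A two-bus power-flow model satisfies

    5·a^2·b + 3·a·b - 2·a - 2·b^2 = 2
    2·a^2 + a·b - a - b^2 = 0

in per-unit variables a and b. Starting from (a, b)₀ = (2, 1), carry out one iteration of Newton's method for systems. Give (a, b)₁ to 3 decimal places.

At (2, 1): F = (18.000, 7.000).
Jacobian J = [[10·a·b + 3·b - 2, 5·a^2 + 3·a - 4·b], [4·a + b - 1, a - 2·b]].
At the point, J = [[21.000, 22.000], [8.000, 0.000]] (det J = -176.000).
Solving J·Δ = −F gives Δ = (-0.875, 0.017).
Then the next iterate is (a, b)₁ = (1.125, 1.017).

(1.125, 1.017)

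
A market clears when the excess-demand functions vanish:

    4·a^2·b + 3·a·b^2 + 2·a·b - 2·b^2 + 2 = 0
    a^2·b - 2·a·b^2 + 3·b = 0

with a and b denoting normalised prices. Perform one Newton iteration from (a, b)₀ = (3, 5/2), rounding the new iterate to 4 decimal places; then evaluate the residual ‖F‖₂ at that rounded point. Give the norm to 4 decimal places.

43.6516

At (3, 5/2): F = (150.7500, -7.5000).
Jacobian J = [[8·a·b + 3·b^2 + 2·b, 4·a^2 + 6·a·b + 2·a - 4·b], [2·a·b - 2·b^2, a^2 - 4·a·b + 3]].
At the point, J = [[83.7500, 77.0000], [2.5000, -18.0000]] (det J = -1700.0000).
Solving J·Δ = −F gives Δ = (-1.2565, -0.5912).
Then the next iterate is (a, b)₁ = (1.7435, 1.9088).
Re-evaluating at (1.7435, 1.9088): F = (43.635790, -1.176190), so ‖F‖₂ = 43.6516.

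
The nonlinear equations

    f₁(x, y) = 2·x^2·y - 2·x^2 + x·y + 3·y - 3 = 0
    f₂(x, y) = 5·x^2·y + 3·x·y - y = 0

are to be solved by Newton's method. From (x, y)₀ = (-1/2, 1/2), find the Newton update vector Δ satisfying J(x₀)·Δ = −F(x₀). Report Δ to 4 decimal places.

At (-1/2, 1/2): F = (-2.0000, -0.6250).
Jacobian J = [[4·x·y - 4·x + y, 2·x^2 + x + 3], [10·x·y + 3·y, 5·x^2 + 3·x - 1]].
At the point, J = [[1.5000, 3.0000], [-1.0000, -1.2500]] (det J = 1.1250).
Solving J·Δ = −F gives Δ = (-3.8889, 2.6111).

(-3.8889, 2.6111)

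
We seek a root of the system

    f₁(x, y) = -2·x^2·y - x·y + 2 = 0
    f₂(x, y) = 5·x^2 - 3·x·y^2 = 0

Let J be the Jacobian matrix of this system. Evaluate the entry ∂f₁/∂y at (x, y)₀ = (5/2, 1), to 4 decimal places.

-15.0000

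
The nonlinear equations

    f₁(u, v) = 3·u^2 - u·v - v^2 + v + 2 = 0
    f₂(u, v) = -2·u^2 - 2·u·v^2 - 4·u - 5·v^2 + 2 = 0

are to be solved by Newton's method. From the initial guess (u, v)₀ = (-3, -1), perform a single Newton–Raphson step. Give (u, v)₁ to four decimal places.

(-18.0000, -47.5000)

At (-3, -1): F = (24.0000, -3.0000).
Jacobian J = [[6·u - v, -u - 2·v + 1], [-4·u - 2·v^2 - 4, -4·u·v - 10·v]].
At the point, J = [[-17.0000, 6.0000], [6.0000, -2.0000]] (det J = -2.0000).
Solving J·Δ = −F gives Δ = (-15.0000, -46.5000).
Then the next iterate is (u, v)₁ = (-18.0000, -47.5000).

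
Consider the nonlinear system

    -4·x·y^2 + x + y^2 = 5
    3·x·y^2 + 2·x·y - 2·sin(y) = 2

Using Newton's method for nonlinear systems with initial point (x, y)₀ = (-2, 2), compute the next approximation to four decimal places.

(0.9772, 2.4349)

At (-2, 2): F = (29.0000, -35.818595).
Jacobian J = [[-4·y^2 + 1, -8·x·y + 2·y], [3·y^2 + 2·y, 6·x·y + 2·x - 2·cos(y)]].
At the point, J = [[-15.0000, 36.0000], [16.0000, -27.167706]] (det J = -168.484405).
Solving J·Δ = −F gives Δ = (2.9772, 0.4349).
Then the next iterate is (x, y)₁ = (0.9772, 2.4349).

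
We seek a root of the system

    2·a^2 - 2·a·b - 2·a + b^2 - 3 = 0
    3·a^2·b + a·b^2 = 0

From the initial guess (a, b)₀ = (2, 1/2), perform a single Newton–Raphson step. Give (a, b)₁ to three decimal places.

At (2, 1/2): F = (-0.750, 6.500).
Jacobian J = [[4·a - 2·b - 2, -2·a + 2·b], [6·a·b + b^2, 3·a^2 + 2·a·b]].
At the point, J = [[5.000, -3.000], [6.250, 14.000]] (det J = 88.750).
Solving J·Δ = −F gives Δ = (-0.101, -0.419).
Then the next iterate is (a, b)₁ = (1.899, 0.081).

(1.899, 0.081)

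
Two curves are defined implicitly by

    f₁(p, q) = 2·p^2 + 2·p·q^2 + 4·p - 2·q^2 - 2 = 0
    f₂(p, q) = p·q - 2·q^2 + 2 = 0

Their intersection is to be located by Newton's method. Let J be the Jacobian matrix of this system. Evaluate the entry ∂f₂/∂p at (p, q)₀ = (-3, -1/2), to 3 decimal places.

∂f₂/∂p = q.
At (-3, -1/2) this is -0.500.

-0.500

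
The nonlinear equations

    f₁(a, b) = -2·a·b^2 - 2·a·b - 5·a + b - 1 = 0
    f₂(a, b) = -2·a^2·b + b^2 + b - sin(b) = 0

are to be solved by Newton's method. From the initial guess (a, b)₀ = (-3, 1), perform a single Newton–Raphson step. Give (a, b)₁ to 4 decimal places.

(-4.1301, -0.9563)

At (-3, 1): F = (27.0000, -16.841471).
Jacobian J = [[-2·b^2 - 2·b - 5, -4·a·b - 2·a + 1], [-4·a·b, -2·a^2 + 2·b - cos(b) + 1]].
At the point, J = [[-9.0000, 19.0000], [12.0000, -15.540302]] (det J = -88.137279).
Solving J·Δ = −F gives Δ = (-1.1301, -1.9563).
Then the next iterate is (a, b)₁ = (-4.1301, -0.9563).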